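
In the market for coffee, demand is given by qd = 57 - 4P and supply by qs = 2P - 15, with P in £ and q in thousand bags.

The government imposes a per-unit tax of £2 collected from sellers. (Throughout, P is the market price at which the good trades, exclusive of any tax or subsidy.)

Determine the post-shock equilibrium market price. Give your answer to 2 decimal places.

12.67

Initially, 57 - 4P = 2P - 15, so 72 = 6P and P = 12, q = 9.
Since sellers keep the price net of the tax, the effective supply curve becomes qs = 2P - 19.
Clearing the new market: 57 - 4P = 2P - 19, so P = 38/3 ≈ 12.6667 and q = 19/3 ≈ 6.3333.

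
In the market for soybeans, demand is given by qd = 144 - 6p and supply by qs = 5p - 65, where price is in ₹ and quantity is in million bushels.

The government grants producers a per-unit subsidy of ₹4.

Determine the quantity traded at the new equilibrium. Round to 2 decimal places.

Solve the original market: 144 - 6p = 5p - 65, hence p = 19 and q = 30.
Since sellers receive the price plus the subsidy, the effective supply curve becomes qs = 5p - 45.
Setting them equal: 144 - 6p = 5p - 45 → 189 = 11p, so p = 189/11 ≈ 17.1818 and q = 450/11 ≈ 40.9091.

40.91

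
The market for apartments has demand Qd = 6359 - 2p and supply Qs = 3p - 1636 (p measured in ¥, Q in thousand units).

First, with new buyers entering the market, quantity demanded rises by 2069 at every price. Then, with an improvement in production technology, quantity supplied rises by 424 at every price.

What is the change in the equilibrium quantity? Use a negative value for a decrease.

+1411

Initially, 6359 - 2p = 3p - 1636, so 7995 = 5p and p = 1599, Q = 3161.
With the change applied: demand Qd = 8428 - 2p, supply Qs = 3p - 1212.
Setting them equal: 8428 - 2p = 3p - 1212 → 9640 = 5p, so p = 1928 and Q = 4572.
ΔQ = 4572 − 3161 = +1411.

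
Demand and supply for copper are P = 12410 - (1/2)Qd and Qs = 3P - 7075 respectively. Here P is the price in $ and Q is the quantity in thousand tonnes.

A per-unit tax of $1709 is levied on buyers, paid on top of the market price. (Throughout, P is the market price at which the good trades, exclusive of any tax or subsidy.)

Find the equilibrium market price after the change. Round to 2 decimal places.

5695.40

Before the shock: 24820 - 2P = 3P - 7075 ⇒ 31895 = 5P ⇒ P = 6379, Q = 12062.
Since buyers pay the price plus the tax, the effective demand curve becomes Qd = 21402 - 2P.
Equate the new curves: 21402 - 2P = 3P - 7075, giving 28477 = 5P, P = 5695.4, Q = 10011.2.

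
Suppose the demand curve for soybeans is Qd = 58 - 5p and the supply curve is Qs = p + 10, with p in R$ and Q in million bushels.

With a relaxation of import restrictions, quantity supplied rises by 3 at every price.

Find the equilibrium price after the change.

7.5

Before the shock: 58 - 5p = p + 10 ⇒ 48 = 6p ⇒ p = 8, Q = 18.
The new curves are Qd = 58 - 5p (demand) and Qs = p + 13 (supply).
Equate the new curves: 58 - 5p = p + 13, giving 45 = 6p, p = 7.5, Q = 20.5.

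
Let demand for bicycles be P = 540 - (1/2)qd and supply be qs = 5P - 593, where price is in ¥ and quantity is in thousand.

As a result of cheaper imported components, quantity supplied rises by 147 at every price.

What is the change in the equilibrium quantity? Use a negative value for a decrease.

Original equilibrium: 1080 - 2P = 5P - 593 gives 1673 = 7P, so P = 239 and q = 602.
The new curves are qd = 1080 - 2P (demand) and qs = 5P - 446 (supply).
Clearing the new market: 1080 - 2P = 5P - 446, so P = 218 and q = 644.
Δq = 644 − 602 = +42.

+42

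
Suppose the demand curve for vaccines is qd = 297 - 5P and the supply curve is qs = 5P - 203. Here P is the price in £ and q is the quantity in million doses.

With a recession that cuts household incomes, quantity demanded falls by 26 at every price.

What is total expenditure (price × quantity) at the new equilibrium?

1611.6

Solve the original market: 297 - 5P = 5P - 203, hence P = 50 and q = 47.
After the shift, demand is qd = 271 - 5P and supply is qs = 5P - 203.
New equilibrium: 271 - 5P = 5P - 203 ⇒ 474 = 10P ⇒ P = 47.4, q = 34.
New expenditure = 47.4 × 34 = 1611.6.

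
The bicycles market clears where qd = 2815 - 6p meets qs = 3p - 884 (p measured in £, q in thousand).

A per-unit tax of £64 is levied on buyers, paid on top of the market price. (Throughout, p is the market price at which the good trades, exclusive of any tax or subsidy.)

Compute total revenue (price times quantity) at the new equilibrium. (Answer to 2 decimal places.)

Before the shock: 2815 - 6p = 3p - 884 ⇒ 3699 = 9p ⇒ p = 411, q = 349.
Since buyers pay the price plus the tax, the effective demand curve becomes qd = 2431 - 6p.
New equilibrium: 2431 - 6p = 3p - 884 ⇒ 3315 = 9p ⇒ p = 1105/3 ≈ 368.3333, q = 221.
New expenditure = 368.3333 × 221 = 81401.67.

81401.67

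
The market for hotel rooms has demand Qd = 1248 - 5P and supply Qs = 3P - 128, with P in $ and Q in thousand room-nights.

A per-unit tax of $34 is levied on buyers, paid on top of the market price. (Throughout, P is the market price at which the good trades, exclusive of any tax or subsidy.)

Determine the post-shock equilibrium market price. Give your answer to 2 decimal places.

150.75

Before the shock: 1248 - 5P = 3P - 128 ⇒ 1376 = 8P ⇒ P = 172, Q = 388.
Since buyers pay the price plus the tax, the effective demand curve becomes Qd = 1078 - 5P.
Clearing the new market: 1078 - 5P = 3P - 128, so P = 150.75 and Q = 324.25.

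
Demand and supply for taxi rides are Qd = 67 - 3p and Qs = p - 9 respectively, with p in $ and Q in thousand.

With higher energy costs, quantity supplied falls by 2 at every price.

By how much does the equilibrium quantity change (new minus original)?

-1.5

Initially, 67 - 3p = p - 9, so 76 = 4p and p = 19, Q = 10.
With the change applied: demand Qd = 67 - 3p, supply Qs = p - 11.
Equate the new curves: 67 - 3p = p - 11, giving 78 = 4p, p = 19.5, Q = 8.5.
ΔQ = 8.5 − 10 = -1.5.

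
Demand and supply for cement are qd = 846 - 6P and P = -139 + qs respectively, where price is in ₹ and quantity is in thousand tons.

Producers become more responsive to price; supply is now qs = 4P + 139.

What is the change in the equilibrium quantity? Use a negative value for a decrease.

+181.8

Initially, 846 - 6P = P + 139, so 707 = 7P and P = 101, q = 240.
The new curves are qd = 846 - 6P (demand) and qs = 4P + 139 (supply).
Clearing the new market: 846 - 6P = 4P + 139, so P = 70.7 and q = 421.8.
Δq = 421.8 − 240 = +181.8.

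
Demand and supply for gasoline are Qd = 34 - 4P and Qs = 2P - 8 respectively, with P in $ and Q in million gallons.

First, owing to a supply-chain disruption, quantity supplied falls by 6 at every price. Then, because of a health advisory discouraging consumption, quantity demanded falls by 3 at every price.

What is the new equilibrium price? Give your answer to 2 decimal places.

7.50

Solve the original market: 34 - 4P = 2P - 8, hence P = 7 and Q = 6.
After the shift, demand is Qd = 31 - 4P and supply is Qs = 2P - 14.
New equilibrium: 31 - 4P = 2P - 14 ⇒ 45 = 6P ⇒ P = 7.5, Q = 1.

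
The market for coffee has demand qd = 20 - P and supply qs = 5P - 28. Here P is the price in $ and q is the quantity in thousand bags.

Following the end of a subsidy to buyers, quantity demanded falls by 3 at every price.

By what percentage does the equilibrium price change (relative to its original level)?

-6.25

Original equilibrium: 20 - P = 5P - 28 gives 48 = 6P, so P = 8 and q = 12.
After the shift, demand is qd = 17 - P and supply is qs = 5P - 28.
Clearing the new market: 17 - P = 5P - 28, so P = 7.5 and q = 9.5.
%ΔP = (7.5 − 8) / 8 × 100 = -6.25%.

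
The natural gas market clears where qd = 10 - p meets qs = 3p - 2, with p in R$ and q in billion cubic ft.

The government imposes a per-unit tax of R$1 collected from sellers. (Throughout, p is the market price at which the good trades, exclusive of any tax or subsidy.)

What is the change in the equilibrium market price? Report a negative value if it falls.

+0.75

Before the shock: 10 - p = 3p - 2 ⇒ 12 = 4p ⇒ p = 3, q = 7.
Since sellers keep the price net of the tax, the effective supply curve becomes qs = 3p - 5.
Equate the new curves: 10 - p = 3p - 5, giving 15 = 4p, p = 3.75, q = 6.25.
Δp = 3.75 − 3 = +0.75.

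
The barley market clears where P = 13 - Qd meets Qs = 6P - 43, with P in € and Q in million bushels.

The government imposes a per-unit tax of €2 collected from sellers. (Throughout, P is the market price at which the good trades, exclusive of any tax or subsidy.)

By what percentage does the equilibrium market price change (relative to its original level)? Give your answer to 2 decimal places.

Initially, 13 - P = 6P - 43, so 56 = 7P and P = 8, Q = 5.
Since sellers keep the price net of the tax, the effective supply curve becomes Qs = 6P - 55.
Equate the new curves: 13 - P = 6P - 55, giving 68 = 7P, P = 68/7 ≈ 9.7143, Q = 23/7 ≈ 3.2857.
%ΔP = (9.7143 − 8) / 8 × 100 = +21.43%.

+21.43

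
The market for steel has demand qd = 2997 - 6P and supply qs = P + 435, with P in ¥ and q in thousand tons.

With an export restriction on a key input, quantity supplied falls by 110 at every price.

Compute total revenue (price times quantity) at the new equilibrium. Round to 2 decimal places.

269762.94

Initially, 2997 - 6P = P + 435, so 2562 = 7P and P = 366, q = 801.
The new curves are qd = 2997 - 6P (demand) and qs = P + 325 (supply).
Setting them equal: 2997 - 6P = P + 325 → 2672 = 7P, so P = 2672/7 ≈ 381.7143 and q = 4947/7 ≈ 706.7143.
New expenditure = 381.7143 × 706.7143 = 269762.94.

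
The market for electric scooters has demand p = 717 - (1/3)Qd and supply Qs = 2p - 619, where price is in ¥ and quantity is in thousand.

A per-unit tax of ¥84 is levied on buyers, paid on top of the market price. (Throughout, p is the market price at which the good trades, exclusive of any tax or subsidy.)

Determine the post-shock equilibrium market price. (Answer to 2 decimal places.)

Before the shock: 2151 - 3p = 2p - 619 ⇒ 2770 = 5p ⇒ p = 554, Q = 489.
Since buyers pay the price plus the tax, the effective demand curve becomes Qd = 1899 - 3p.
Setting them equal: 1899 - 3p = 2p - 619 → 2518 = 5p, so p = 503.6 and Q = 388.2.

503.60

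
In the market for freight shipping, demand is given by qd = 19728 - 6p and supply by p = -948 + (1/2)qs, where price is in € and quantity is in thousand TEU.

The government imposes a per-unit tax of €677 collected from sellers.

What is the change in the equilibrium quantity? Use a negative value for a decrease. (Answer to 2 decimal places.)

Before the shock: 19728 - 6p = 2p + 1896 ⇒ 17832 = 8p ⇒ p = 2229, q = 6354.
Since sellers keep the price net of the tax, the effective supply curve becomes qs = 2p + 542.
New equilibrium: 19728 - 6p = 2p + 542 ⇒ 19186 = 8p ⇒ p = 2398.25, q = 5338.5.
Δq = 5338.5 − 6354 = -1015.50.

-1015.50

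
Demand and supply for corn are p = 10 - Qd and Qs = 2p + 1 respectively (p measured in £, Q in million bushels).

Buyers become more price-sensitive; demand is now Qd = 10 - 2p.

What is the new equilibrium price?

2.25

Initially, 10 - p = 2p + 1, so 9 = 3p and p = 3, Q = 7.
The new curves are Qd = 10 - 2p (demand) and Qs = 2p + 1 (supply).
Setting them equal: 10 - 2p = 2p + 1 → 9 = 4p, so p = 2.25 and Q = 5.5.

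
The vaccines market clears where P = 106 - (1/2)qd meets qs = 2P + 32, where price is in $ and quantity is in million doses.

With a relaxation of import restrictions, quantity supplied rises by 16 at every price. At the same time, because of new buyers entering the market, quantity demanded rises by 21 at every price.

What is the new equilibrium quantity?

Original equilibrium: 212 - 2P = 2P + 32 gives 180 = 4P, so P = 45 and q = 122.
With the change applied: demand qd = 233 - 2P, supply qs = 2P + 48.
Clearing the new market: 233 - 2P = 2P + 48, so P = 46.25 and q = 140.5.

140.5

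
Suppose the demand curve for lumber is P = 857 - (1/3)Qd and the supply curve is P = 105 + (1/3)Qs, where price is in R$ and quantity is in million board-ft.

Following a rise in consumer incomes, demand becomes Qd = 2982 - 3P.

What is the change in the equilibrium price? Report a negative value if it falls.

Solve the original market: 2571 - 3P = 3P - 315, hence P = 481 and Q = 1128.
After the shift, demand is Qd = 2982 - 3P and supply is Qs = 3P - 315.
Equate the new curves: 2982 - 3P = 3P - 315, giving 3297 = 6P, P = 549.5, Q = 1333.5.
ΔP = 549.5 − 481 = +68.5.

+68.5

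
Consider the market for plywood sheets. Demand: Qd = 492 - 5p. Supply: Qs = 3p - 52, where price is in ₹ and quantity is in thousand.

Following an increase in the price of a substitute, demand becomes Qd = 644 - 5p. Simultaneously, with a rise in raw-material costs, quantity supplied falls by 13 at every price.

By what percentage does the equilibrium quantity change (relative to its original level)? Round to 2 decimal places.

+32.15

Original equilibrium: 492 - 5p = 3p - 52 gives 544 = 8p, so p = 68 and Q = 152.
The shock moves the curves to Qd = 644 - 5p and Qs = 3p - 65.
Clearing the new market: 644 - 5p = 3p - 65, so p = 88.625 and Q = 200.875.
%ΔQ = (200.875 − 152) / 152 × 100 = +32.15%.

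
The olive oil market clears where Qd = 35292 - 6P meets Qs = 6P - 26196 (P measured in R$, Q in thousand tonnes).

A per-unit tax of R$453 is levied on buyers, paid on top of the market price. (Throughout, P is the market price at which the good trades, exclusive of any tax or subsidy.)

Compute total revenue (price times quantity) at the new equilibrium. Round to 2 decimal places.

15618127.50

Initially, 35292 - 6P = 6P - 26196, so 61488 = 12P and P = 5124, Q = 4548.
Since buyers pay the price plus the tax, the effective demand curve becomes Qd = 32574 - 6P.
Clearing the new market: 32574 - 6P = 6P - 26196, so P = 4897.5 and Q = 3189.
New expenditure = 4897.5 × 3189 = 15618127.50.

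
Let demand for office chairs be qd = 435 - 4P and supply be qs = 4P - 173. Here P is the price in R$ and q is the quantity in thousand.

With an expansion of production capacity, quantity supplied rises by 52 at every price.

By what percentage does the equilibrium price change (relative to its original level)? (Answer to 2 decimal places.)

-8.55

Before the shock: 435 - 4P = 4P - 173 ⇒ 608 = 8P ⇒ P = 76, q = 131.
The new curves are qd = 435 - 4P (demand) and qs = 4P - 121 (supply).
Setting them equal: 435 - 4P = 4P - 121 → 556 = 8P, so P = 69.5 and q = 157.
%ΔP = (69.5 − 76) / 76 × 100 = -8.55%.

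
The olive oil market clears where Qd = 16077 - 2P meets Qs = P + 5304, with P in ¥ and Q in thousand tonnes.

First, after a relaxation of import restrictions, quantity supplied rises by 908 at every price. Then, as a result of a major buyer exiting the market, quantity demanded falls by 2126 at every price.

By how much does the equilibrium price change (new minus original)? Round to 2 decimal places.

Before the shock: 16077 - 2P = P + 5304 ⇒ 10773 = 3P ⇒ P = 3591, Q = 8895.
After the shift, demand is Qd = 13951 - 2P and supply is Qs = P + 6212.
Setting them equal: 13951 - 2P = P + 6212 → 7739 = 3P, so P = 7739/3 ≈ 2579.6667 and Q = 26375/3 ≈ 8791.6667.
ΔP = 2579.6667 − 3591 = -1011.33.

-1011.33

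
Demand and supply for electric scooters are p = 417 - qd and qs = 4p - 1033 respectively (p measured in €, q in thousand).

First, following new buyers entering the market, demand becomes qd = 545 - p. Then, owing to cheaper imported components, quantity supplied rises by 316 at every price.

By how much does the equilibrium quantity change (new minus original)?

Original equilibrium: 417 - p = 4p - 1033 gives 1450 = 5p, so p = 290 and q = 127.
The shock moves the curves to qd = 545 - p and qs = 4p - 717.
Setting them equal: 545 - p = 4p - 717 → 1262 = 5p, so p = 252.4 and q = 292.6.
Δq = 292.6 − 127 = +165.6.

+165.6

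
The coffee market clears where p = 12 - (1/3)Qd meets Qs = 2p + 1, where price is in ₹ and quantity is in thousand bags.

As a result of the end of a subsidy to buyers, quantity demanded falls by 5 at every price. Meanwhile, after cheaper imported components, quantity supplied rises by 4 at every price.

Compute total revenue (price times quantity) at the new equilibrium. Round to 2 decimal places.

Before the shock: 36 - 3p = 2p + 1 ⇒ 35 = 5p ⇒ p = 7, Q = 15.
With the change applied: demand Qd = 31 - 3p, supply Qs = 2p + 5.
Clearing the new market: 31 - 3p = 2p + 5, so p = 5.2 and Q = 15.4.
New expenditure = 5.2 × 15.4 = 80.08.

80.08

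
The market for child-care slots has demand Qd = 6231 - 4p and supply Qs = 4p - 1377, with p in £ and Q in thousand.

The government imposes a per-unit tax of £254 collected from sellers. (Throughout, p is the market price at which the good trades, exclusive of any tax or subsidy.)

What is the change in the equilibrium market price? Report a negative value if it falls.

+127

Original equilibrium: 6231 - 4p = 4p - 1377 gives 7608 = 8p, so p = 951 and Q = 2427.
Since sellers keep the price net of the tax, the effective supply curve becomes Qs = 4p - 2393.
Clearing the new market: 6231 - 4p = 4p - 2393, so p = 1078 and Q = 1919.
Δp = 1078 − 951 = +127.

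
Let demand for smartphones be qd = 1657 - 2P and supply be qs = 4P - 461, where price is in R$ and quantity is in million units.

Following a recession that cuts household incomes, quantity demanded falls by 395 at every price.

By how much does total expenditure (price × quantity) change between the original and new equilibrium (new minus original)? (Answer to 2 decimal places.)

Solve the original market: 1657 - 2P = 4P - 461, hence P = 353 and q = 951.
After the shift, demand is qd = 1262 - 2P and supply is qs = 4P - 461.
Setting them equal: 1262 - 2P = 4P - 461 → 1723 = 6P, so P = 1723/6 ≈ 287.1667 and q = 2063/3 ≈ 687.6667.
Expenditure moves from 353×951 = 335703 to 287.1667×687.6667 = 197474.9444; change = -138228.06.

-138228.06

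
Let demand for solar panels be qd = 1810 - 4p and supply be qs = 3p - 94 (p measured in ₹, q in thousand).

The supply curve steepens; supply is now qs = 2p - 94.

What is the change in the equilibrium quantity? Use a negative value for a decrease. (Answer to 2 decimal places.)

-181.33

Before the shock: 1810 - 4p = 3p - 94 ⇒ 1904 = 7p ⇒ p = 272, q = 722.
With the change applied: demand qd = 1810 - 4p, supply qs = 2p - 94.
Clearing the new market: 1810 - 4p = 2p - 94, so p = 952/3 ≈ 317.3333 and q = 1622/3 ≈ 540.6667.
Δq = 540.6667 − 722 = -181.33.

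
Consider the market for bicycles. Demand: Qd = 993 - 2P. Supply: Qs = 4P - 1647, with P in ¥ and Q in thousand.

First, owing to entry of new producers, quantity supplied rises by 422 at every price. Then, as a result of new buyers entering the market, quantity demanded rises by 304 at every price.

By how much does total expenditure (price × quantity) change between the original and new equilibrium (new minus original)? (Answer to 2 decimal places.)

+142092.11

Original equilibrium: 993 - 2P = 4P - 1647 gives 2640 = 6P, so P = 440 and Q = 113.
With the change applied: demand Qd = 1297 - 2P, supply Qs = 4P - 1225.
Setting them equal: 1297 - 2P = 4P - 1225 → 2522 = 6P, so P = 1261/3 ≈ 420.3333 and Q = 1369/3 ≈ 456.3333.
Expenditure moves from 440×113 = 49720 to 420.3333×456.3333 = 191812.1111; change = +142092.11.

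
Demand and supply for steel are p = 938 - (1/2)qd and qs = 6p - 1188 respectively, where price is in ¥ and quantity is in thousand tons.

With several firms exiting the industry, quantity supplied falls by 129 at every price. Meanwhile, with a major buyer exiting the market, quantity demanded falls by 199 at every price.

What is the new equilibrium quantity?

Before the shock: 1876 - 2p = 6p - 1188 ⇒ 3064 = 8p ⇒ p = 383, q = 1110.
With the change applied: demand qd = 1677 - 2p, supply qs = 6p - 1317.
Setting them equal: 1677 - 2p = 6p - 1317 → 2994 = 8p, so p = 374.25 and q = 928.5.

928.5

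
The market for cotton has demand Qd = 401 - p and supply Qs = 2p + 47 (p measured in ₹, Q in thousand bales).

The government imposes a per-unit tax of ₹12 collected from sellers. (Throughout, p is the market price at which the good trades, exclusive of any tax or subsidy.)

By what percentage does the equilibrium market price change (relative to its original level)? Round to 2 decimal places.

Solve the original market: 401 - p = 2p + 47, hence p = 118 and Q = 283.
Since sellers keep the price net of the tax, the effective supply curve becomes Qs = 2p + 23.
New equilibrium: 401 - p = 2p + 23 ⇒ 378 = 3p ⇒ p = 126, Q = 275.
%Δp = (126 − 118) / 118 × 100 = +6.78%.

+6.78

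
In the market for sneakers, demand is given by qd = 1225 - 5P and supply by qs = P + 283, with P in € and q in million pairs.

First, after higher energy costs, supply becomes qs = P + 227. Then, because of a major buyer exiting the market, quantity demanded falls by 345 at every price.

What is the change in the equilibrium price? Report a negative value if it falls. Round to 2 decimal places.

Original equilibrium: 1225 - 5P = P + 283 gives 942 = 6P, so P = 157 and q = 440.
The new curves are qd = 880 - 5P (demand) and qs = P + 227 (supply).
Clearing the new market: 880 - 5P = P + 227, so P = 653/6 ≈ 108.8333 and q = 2015/6 ≈ 335.8333.
ΔP = 108.8333 − 157 = -48.17.

-48.17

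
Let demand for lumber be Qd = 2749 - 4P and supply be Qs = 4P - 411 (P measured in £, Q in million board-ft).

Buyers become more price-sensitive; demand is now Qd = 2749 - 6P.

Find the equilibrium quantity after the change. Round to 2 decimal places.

Before the shock: 2749 - 4P = 4P - 411 ⇒ 3160 = 8P ⇒ P = 395, Q = 1169.
The shock moves the curves to Qd = 2749 - 6P and Qs = 4P - 411.
Equate the new curves: 2749 - 6P = 4P - 411, giving 3160 = 10P, P = 316, Q = 853.

853.00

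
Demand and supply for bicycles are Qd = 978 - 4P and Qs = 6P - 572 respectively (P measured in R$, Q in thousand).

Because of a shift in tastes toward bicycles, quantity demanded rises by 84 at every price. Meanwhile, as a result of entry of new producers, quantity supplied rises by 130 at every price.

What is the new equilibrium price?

150.4

Original equilibrium: 978 - 4P = 6P - 572 gives 1550 = 10P, so P = 155 and Q = 358.
The new curves are Qd = 1062 - 4P (demand) and Qs = 6P - 442 (supply).
Setting them equal: 1062 - 4P = 6P - 442 → 1504 = 10P, so P = 150.4 and Q = 460.4.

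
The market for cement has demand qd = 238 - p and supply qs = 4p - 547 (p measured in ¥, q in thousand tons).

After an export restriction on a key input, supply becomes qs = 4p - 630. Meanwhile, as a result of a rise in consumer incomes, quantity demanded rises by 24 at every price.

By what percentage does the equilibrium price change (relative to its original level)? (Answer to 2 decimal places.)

Solve the original market: 238 - p = 4p - 547, hence p = 157 and q = 81.
The shock moves the curves to qd = 262 - p and qs = 4p - 630.
Clearing the new market: 262 - p = 4p - 630, so p = 178.4 and q = 83.6.
%Δp = (178.4 − 157) / 157 × 100 = +13.63%.

+13.63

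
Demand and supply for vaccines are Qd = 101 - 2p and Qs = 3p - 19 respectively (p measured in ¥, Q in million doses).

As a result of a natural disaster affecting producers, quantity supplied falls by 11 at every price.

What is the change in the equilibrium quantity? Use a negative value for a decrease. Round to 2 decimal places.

-4.40

Before the shock: 101 - 2p = 3p - 19 ⇒ 120 = 5p ⇒ p = 24, Q = 53.
With the change applied: demand Qd = 101 - 2p, supply Qs = 3p - 30.
Setting them equal: 101 - 2p = 3p - 30 → 131 = 5p, so p = 26.2 and Q = 48.6.
ΔQ = 48.6 − 53 = -4.40.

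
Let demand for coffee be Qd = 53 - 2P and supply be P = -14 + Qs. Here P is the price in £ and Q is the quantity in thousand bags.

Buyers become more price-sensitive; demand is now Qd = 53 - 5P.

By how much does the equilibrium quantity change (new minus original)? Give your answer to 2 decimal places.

-6.50

Before the shock: 53 - 2P = P + 14 ⇒ 39 = 3P ⇒ P = 13, Q = 27.
The new curves are Qd = 53 - 5P (demand) and Qs = P + 14 (supply).
Clearing the new market: 53 - 5P = P + 14, so P = 6.5 and Q = 20.5.
ΔQ = 20.5 − 27 = -6.50.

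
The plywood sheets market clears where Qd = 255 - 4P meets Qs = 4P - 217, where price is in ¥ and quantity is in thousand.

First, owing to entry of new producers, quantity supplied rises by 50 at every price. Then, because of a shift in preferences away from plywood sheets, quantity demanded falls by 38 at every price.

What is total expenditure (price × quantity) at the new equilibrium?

1200

Original equilibrium: 255 - 4P = 4P - 217 gives 472 = 8P, so P = 59 and Q = 19.
After the shift, demand is Qd = 217 - 4P and supply is Qs = 4P - 167.
Equate the new curves: 217 - 4P = 4P - 167, giving 384 = 8P, P = 48, Q = 25.
New expenditure = 48 × 25 = 1200.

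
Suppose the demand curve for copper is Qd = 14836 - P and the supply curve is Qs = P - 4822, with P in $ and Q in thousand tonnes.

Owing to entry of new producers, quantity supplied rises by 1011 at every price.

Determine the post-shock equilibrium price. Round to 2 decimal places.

9323.50

Solve the original market: 14836 - P = P - 4822, hence P = 9829 and Q = 5007.
The new curves are Qd = 14836 - P (demand) and Qs = P - 3811 (supply).
Equate the new curves: 14836 - P = P - 3811, giving 18647 = 2P, P = 9323.5, Q = 5512.5.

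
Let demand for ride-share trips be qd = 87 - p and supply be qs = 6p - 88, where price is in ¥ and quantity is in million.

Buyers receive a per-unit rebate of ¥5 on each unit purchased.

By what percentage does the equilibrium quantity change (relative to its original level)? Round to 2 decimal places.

Initially, 87 - p = 6p - 88, so 175 = 7p and p = 25, q = 62.
Since buyers' out-of-pocket price is the market price minus the rebate, the effective demand curve becomes qd = 92 - p.
Equate the new curves: 92 - p = 6p - 88, giving 180 = 7p, p = 180/7 ≈ 25.7143, q = 464/7 ≈ 66.2857.
%Δq = (66.2857 − 62) / 62 × 100 = +6.91%.

+6.91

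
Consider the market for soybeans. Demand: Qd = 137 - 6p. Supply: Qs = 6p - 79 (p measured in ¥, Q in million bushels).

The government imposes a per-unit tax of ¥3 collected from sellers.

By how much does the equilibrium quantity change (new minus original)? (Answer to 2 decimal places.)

Initially, 137 - 6p = 6p - 79, so 216 = 12p and p = 18, Q = 29.
Since sellers keep the price net of the tax, the effective supply curve becomes Qs = 6p - 97.
New equilibrium: 137 - 6p = 6p - 97 ⇒ 234 = 12p ⇒ p = 19.5, Q = 20.
ΔQ = 20 − 29 = -9.00.

-9.00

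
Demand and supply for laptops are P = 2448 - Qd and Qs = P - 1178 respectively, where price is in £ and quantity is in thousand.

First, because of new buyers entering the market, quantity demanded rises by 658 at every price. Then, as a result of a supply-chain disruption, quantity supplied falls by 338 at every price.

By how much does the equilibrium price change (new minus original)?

+498

Before the shock: 2448 - P = P - 1178 ⇒ 3626 = 2P ⇒ P = 1813, Q = 635.
The new curves are Qd = 3106 - P (demand) and Qs = P - 1516 (supply).
Equate the new curves: 3106 - P = P - 1516, giving 4622 = 2P, P = 2311, Q = 795.
ΔP = 2311 − 1813 = +498.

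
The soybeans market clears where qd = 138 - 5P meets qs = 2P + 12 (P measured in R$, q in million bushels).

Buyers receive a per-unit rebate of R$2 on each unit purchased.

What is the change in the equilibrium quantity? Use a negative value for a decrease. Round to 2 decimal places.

Original equilibrium: 138 - 5P = 2P + 12 gives 126 = 7P, so P = 18 and q = 48.
Since buyers' out-of-pocket price is the market price minus the rebate, the effective demand curve becomes qd = 148 - 5P.
Equate the new curves: 148 - 5P = 2P + 12, giving 136 = 7P, P = 136/7 ≈ 19.4286, q = 356/7 ≈ 50.8571.
Δq = 50.8571 − 48 = +2.86.

+2.86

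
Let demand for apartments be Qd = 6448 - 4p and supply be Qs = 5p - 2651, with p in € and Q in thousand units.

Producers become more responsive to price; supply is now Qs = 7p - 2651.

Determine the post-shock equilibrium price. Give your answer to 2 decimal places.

Solve the original market: 6448 - 4p = 5p - 2651, hence p = 1011 and Q = 2404.
After the shift, demand is Qd = 6448 - 4p and supply is Qs = 7p - 2651.
Clearing the new market: 6448 - 4p = 7p - 2651, so p = 9099/11 ≈ 827.1818 and Q = 34532/11 ≈ 3139.2727.

827.18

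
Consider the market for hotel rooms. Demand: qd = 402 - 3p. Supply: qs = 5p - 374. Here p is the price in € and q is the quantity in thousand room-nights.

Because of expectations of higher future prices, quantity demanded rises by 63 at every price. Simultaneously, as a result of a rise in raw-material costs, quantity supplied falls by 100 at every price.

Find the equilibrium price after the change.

117.375

Before the shock: 402 - 3p = 5p - 374 ⇒ 776 = 8p ⇒ p = 97, q = 111.
The new curves are qd = 465 - 3p (demand) and qs = 5p - 474 (supply).
Clearing the new market: 465 - 3p = 5p - 474, so p = 117.375 and q = 112.875.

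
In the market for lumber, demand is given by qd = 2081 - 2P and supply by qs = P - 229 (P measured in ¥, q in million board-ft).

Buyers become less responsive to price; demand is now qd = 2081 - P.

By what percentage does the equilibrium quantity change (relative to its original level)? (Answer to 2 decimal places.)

+71.16

Original equilibrium: 2081 - 2P = P - 229 gives 2310 = 3P, so P = 770 and q = 541.
The new curves are qd = 2081 - P (demand) and qs = P - 229 (supply).
New equilibrium: 2081 - P = P - 229 ⇒ 2310 = 2P ⇒ P = 1155, q = 926.
%Δq = (926 − 541) / 541 × 100 = +71.16%.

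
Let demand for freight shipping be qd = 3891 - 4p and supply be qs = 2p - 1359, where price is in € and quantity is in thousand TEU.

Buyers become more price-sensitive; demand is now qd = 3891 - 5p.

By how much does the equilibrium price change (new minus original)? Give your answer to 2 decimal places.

-125.00

Solve the original market: 3891 - 4p = 2p - 1359, hence p = 875 and q = 391.
With the change applied: demand qd = 3891 - 5p, supply qs = 2p - 1359.
Setting them equal: 3891 - 5p = 2p - 1359 → 5250 = 7p, so p = 750 and q = 141.
Δp = 750 − 875 = -125.00.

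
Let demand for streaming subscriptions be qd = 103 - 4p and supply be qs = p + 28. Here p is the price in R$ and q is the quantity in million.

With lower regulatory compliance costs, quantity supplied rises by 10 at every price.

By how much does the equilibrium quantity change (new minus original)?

+8

Original equilibrium: 103 - 4p = p + 28 gives 75 = 5p, so p = 15 and q = 43.
The shock moves the curves to qd = 103 - 4p and qs = p + 38.
Equate the new curves: 103 - 4p = p + 38, giving 65 = 5p, p = 13, q = 51.
Δq = 51 − 43 = +8.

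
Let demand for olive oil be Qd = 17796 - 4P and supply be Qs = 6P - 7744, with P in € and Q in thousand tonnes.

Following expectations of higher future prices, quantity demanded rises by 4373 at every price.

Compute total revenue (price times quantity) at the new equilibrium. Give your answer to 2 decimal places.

Solve the original market: 17796 - 4P = 6P - 7744, hence P = 2554 and Q = 7580.
The shock moves the curves to Qd = 22169 - 4P and Qs = 6P - 7744.
Equate the new curves: 22169 - 4P = 6P - 7744, giving 29913 = 10P, P = 2991.3, Q = 10203.8.
New expenditure = 2991.3 × 10203.8 = 30522626.94.

30522626.94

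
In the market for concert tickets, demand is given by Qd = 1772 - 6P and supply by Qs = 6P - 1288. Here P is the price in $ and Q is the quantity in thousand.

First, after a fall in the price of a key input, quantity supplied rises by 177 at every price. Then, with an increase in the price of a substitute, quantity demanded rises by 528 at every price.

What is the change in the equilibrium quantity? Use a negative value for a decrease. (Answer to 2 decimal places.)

Before the shock: 1772 - 6P = 6P - 1288 ⇒ 3060 = 12P ⇒ P = 255, Q = 242.
The shock moves the curves to Qd = 2300 - 6P and Qs = 6P - 1111.
Clearing the new market: 2300 - 6P = 6P - 1111, so P = 284.25 and Q = 594.5.
ΔQ = 594.5 − 242 = +352.50.

+352.50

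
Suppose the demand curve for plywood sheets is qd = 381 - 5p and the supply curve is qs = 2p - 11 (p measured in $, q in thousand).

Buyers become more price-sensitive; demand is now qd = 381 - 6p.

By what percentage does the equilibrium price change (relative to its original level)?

Solve the original market: 381 - 5p = 2p - 11, hence p = 56 and q = 101.
The new curves are qd = 381 - 6p (demand) and qs = 2p - 11 (supply).
Equate the new curves: 381 - 6p = 2p - 11, giving 392 = 8p, p = 49, q = 87.
%Δp = (49 − 56) / 56 × 100 = -12.5%.

-12.5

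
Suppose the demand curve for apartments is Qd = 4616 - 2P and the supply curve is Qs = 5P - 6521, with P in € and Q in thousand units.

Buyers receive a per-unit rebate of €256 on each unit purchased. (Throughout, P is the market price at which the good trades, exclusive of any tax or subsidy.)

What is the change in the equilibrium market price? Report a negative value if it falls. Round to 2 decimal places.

+73.14

Solve the original market: 4616 - 2P = 5P - 6521, hence P = 1591 and Q = 1434.
Since buyers' out-of-pocket price is the market price minus the rebate, the effective demand curve becomes Qd = 5128 - 2P.
Equate the new curves: 5128 - 2P = 5P - 6521, giving 11649 = 7P, P = 11649/7 ≈ 1664.1429, Q = 12598/7 ≈ 1799.7143.
ΔP = 1664.1429 − 1591 = +73.14.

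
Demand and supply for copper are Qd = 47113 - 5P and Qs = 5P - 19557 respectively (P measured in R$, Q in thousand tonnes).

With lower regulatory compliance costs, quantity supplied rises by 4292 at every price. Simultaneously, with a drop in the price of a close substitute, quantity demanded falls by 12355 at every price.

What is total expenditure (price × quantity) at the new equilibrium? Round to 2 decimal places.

48754916.95

Initially, 47113 - 5P = 5P - 19557, so 66670 = 10P and P = 6667, Q = 13778.
The shock moves the curves to Qd = 34758 - 5P and Qs = 5P - 15265.
Setting them equal: 34758 - 5P = 5P - 15265 → 50023 = 10P, so P = 5002.3 and Q = 9746.5.
New expenditure = 5002.3 × 9746.5 = 48754916.95.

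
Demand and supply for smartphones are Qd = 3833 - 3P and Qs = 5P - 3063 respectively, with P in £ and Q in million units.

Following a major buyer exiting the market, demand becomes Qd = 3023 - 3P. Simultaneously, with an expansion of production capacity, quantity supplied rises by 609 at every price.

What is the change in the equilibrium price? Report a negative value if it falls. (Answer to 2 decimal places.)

-177.38

Original equilibrium: 3833 - 3P = 5P - 3063 gives 6896 = 8P, so P = 862 and Q = 1247.
The new curves are Qd = 3023 - 3P (demand) and Qs = 5P - 2454 (supply).
Clearing the new market: 3023 - 3P = 5P - 2454, so P = 684.625 and Q = 969.125.
ΔP = 684.625 − 862 = -177.38.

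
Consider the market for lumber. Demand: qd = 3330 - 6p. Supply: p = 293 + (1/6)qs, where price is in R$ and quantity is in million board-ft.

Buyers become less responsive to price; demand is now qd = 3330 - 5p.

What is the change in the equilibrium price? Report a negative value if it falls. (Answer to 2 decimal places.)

+38.55

Original equilibrium: 3330 - 6p = 6p - 1758 gives 5088 = 12p, so p = 424 and q = 786.
After the shift, demand is qd = 3330 - 5p and supply is qs = 6p - 1758.
New equilibrium: 3330 - 5p = 6p - 1758 ⇒ 5088 = 11p ⇒ p = 5088/11 ≈ 462.5455, q = 11190/11 ≈ 1017.2727.
Δp = 462.5455 − 424 = +38.55.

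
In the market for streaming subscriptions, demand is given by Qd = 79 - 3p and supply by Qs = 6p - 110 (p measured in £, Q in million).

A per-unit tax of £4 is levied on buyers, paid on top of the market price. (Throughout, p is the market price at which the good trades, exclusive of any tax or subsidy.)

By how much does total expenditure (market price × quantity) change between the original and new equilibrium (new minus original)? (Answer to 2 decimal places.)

-178.67

Before the shock: 79 - 3p = 6p - 110 ⇒ 189 = 9p ⇒ p = 21, Q = 16.
Since buyers pay the price plus the tax, the effective demand curve becomes Qd = 67 - 3p.
Equate the new curves: 67 - 3p = 6p - 110, giving 177 = 9p, p = 59/3 ≈ 19.6667, Q = 8.
Expenditure moves from 21×16 = 336 to 19.6667×8 = 157.3333; change = -178.67.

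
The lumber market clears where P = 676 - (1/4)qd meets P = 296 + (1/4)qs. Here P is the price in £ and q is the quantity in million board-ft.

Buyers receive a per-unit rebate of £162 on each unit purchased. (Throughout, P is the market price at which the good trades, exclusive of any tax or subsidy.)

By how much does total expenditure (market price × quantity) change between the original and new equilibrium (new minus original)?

Initially, 2704 - 4P = 4P - 1184, so 3888 = 8P and P = 486, q = 760.
Since buyers' out-of-pocket price is the market price minus the rebate, the effective demand curve becomes qd = 3352 - 4P.
Clearing the new market: 3352 - 4P = 4P - 1184, so P = 567 and q = 1084.
Expenditure moves from 486×760 = 369360 to 567×1084 = 614628; change = +245268.

+245268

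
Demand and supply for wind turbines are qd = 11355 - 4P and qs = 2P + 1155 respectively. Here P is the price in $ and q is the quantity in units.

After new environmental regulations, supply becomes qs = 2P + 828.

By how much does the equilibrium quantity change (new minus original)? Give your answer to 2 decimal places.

-218.00

Original equilibrium: 11355 - 4P = 2P + 1155 gives 10200 = 6P, so P = 1700 and q = 4555.
The new curves are qd = 11355 - 4P (demand) and qs = 2P + 828 (supply).
Clearing the new market: 11355 - 4P = 2P + 828, so P = 1754.5 and q = 4337.
Δq = 4337 − 4555 = -218.00.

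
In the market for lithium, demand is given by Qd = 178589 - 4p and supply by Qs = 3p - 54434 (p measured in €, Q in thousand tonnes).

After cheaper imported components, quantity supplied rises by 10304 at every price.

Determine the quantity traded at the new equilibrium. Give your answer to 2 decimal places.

51321.00

Solve the original market: 178589 - 4p = 3p - 54434, hence p = 33289 and Q = 45433.
After the shift, demand is Qd = 178589 - 4p and supply is Qs = 3p - 44130.
Equate the new curves: 178589 - 4p = 3p - 44130, giving 222719 = 7p, p = 31817, Q = 51321.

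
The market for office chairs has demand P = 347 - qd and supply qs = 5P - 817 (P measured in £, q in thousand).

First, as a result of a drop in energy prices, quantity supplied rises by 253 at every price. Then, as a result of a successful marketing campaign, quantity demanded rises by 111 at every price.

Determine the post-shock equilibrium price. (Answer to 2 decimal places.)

Initially, 347 - P = 5P - 817, so 1164 = 6P and P = 194, q = 153.
After the shift, demand is qd = 458 - P and supply is qs = 5P - 564.
Setting them equal: 458 - P = 5P - 564 → 1022 = 6P, so P = 511/3 ≈ 170.3333 and q = 863/3 ≈ 287.6667.

170.33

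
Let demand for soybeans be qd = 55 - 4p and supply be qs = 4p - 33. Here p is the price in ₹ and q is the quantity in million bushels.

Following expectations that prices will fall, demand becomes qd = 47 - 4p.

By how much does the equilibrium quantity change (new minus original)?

Initially, 55 - 4p = 4p - 33, so 88 = 8p and p = 11, q = 11.
After the shift, demand is qd = 47 - 4p and supply is qs = 4p - 33.
Setting them equal: 47 - 4p = 4p - 33 → 80 = 8p, so p = 10 and q = 7.
Δq = 7 − 11 = -4.

-4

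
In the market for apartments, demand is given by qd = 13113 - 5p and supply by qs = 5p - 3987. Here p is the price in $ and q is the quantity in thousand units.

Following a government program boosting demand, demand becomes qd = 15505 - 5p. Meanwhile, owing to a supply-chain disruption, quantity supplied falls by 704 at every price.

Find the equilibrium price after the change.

Initially, 13113 - 5p = 5p - 3987, so 17100 = 10p and p = 1710, q = 4563.
The new curves are qd = 15505 - 5p (demand) and qs = 5p - 4691 (supply).
Setting them equal: 15505 - 5p = 5p - 4691 → 20196 = 10p, so p = 2019.6 and q = 5407.

2019.6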